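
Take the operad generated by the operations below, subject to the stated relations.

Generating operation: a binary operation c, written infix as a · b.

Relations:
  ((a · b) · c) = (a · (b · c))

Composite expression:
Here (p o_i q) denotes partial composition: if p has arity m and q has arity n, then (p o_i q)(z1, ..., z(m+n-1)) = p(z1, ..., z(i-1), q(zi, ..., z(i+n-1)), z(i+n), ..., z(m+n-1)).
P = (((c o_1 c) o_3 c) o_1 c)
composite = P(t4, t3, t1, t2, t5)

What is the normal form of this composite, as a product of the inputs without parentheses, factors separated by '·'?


Under associativity of c, the answer is the t's in reading order.
(t4 · t3) spells out as t4 · t3
((t4 · t3) · t1) spells out as t4 · t3 · t1
(t2 · t5) spells out as t2 · t5
(((t4 · t3) · t1) · (t2 · t5)) spells out as t4 · t3 · t1 · t2 · t5

t4 · t3 · t1 · t2 · t5


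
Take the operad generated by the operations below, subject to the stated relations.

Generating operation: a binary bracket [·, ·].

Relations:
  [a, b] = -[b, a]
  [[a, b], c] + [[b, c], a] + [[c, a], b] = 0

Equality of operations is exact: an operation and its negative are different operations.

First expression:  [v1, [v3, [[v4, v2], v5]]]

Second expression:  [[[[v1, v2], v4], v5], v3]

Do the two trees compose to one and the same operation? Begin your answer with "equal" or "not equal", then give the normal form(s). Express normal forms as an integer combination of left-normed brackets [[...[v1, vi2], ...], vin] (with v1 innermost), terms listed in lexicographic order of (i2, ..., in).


not equal — first [[[[v1, v2], v4], v5], v3] - [[[[v1, v3], v2], v4], v5] + [[[[v1, v3], v4], v2], v5] + [[[[v1, v3], v5], v2], v4] - [[[[v1, v3], v5], v4], v2] - [[[[v1, v4], v2], v5], v3] - [[[[v1, v5], v2], v4], v3] + [[[[v1, v5], v4], v2], v3], second [[[[v1, v2], v4], v5], v3]

The first composite normalizes to [[[[v1, v2], v4], v5], v3] - [[[[v1, v3], v2], v4], v5] + [[[[v1, v3], v4], v2], v5] + [[[[v1, v3], v5], v2], v4] - [[[[v1, v3], v5], v4], v2] - [[[[v1, v4], v2], v5], v3] - [[[[v1, v5], v2], v4], v3] + [[[[v1, v5], v4], v2], v3]
The second composite normalizes to [[[[v1, v2], v4], v5], v3]
Different reductions; not equal.


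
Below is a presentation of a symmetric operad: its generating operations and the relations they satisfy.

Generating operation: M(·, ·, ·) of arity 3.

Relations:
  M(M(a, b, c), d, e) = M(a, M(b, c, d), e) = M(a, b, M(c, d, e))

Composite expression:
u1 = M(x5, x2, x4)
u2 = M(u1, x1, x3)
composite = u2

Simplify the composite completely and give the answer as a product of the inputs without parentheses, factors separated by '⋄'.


x5 ⋄ x2 ⋄ x4 ⋄ x1 ⋄ x3

The M-tree's shape is irrelevant; the x-reading-order decides.
M(x5, x2, x4) reduces to x5 ⋄ x2 ⋄ x4
M(M(x5, x2, x4), x1, x3) reduces to x5 ⋄ x2 ⋄ x4 ⋄ x1 ⋄ x3


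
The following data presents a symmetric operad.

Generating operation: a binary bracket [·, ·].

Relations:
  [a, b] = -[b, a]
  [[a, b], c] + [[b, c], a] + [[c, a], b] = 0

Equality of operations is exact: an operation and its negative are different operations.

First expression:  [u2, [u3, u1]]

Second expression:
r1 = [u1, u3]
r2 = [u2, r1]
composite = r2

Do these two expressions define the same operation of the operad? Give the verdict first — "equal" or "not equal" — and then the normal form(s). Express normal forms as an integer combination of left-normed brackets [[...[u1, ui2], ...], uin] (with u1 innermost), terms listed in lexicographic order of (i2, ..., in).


not equal; the first gives [[u1, u3], u2] and the second -[[u1, u3], u2]

Reducing the first expression gives [[u1, u3], u2]
Reducing the second expression gives -[[u1, u3], u2]
The forms do not match — not equal.


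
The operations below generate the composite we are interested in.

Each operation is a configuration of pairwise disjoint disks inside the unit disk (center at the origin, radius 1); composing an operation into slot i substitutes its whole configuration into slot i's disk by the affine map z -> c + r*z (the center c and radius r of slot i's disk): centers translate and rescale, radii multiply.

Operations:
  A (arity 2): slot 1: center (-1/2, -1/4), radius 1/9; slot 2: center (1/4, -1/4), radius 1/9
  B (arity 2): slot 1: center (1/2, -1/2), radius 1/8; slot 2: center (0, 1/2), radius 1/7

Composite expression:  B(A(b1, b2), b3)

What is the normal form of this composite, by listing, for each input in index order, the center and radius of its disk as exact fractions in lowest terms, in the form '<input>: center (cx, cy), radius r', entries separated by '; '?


b1: center (7/16, -17/32), radius 1/72; b2: center (17/32, -17/32), radius 1/72; b3: center (0, 1/2), radius 1/7


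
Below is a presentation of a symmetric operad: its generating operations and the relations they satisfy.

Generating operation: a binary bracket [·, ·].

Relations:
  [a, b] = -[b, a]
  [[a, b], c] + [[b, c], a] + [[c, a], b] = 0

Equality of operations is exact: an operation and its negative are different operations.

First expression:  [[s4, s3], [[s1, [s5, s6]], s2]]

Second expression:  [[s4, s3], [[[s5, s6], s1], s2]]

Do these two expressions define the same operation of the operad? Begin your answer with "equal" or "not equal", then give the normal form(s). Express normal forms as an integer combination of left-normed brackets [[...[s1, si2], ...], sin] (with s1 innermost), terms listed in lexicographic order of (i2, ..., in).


In normal form, the first expression is [[[[[s1, s5], s6], s2], s3], s4] - [[[[[s1, s5], s6], s2], s4], s3] - [[[[[s1, s6], s5], s2], s3], s4] + [[[[[s1, s6], s5], s2], s4], s3]
In normal form, the second expression is -[[[[[s1, s5], s6], s2], s3], s4] + [[[[[s1, s5], s6], s2], s4], s3] + [[[[[s1, s6], s5], s2], s3], s4] - [[[[[s1, s6], s5], s2], s4], s3]
The forms do not match — not equal.

not equal: they reduce to [[[[[s1, s5], s6], s2], s3], s4] - [[[[[s1, s5], s6], s2], s4], s3] - [[[[[s1, s6], s5], s2], s3], s4] + [[[[[s1, s6], s5], s2], s4], s3] and -[[[[[s1, s5], s6], s2], s3], s4] + [[[[[s1, s5], s6], s2], s4], s3] + [[[[[s1, s6], s5], s2], s3], s4] - [[[[[s1, s6], s5], s2], s4], s3]


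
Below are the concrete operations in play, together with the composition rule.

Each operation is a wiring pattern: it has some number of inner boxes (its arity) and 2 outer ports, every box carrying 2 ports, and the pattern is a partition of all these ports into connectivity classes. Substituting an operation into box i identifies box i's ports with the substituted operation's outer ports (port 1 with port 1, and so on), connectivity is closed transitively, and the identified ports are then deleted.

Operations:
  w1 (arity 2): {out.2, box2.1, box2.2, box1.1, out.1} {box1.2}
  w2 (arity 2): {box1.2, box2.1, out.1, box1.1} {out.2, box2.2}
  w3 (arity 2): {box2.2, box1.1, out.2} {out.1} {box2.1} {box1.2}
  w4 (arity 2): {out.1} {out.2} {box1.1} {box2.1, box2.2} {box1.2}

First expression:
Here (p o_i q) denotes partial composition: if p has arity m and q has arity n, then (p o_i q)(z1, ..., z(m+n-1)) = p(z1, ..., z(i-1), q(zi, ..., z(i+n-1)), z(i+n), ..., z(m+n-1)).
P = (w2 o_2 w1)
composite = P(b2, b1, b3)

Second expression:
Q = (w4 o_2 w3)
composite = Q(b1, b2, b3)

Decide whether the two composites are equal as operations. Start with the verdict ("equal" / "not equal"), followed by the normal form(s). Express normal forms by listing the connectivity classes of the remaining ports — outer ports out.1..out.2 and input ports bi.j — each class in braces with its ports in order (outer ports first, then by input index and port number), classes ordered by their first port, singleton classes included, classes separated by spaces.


not equal; first: {out.1, out.2, b1.1, b2.1, b2.2, b3.1, b3.2} {b1.2}; second: {out.1} {out.2} {b1.1} {b1.2} {b2.1, b3.2} {b2.2} {b3.1}

In normal form, the first expression is {out.1, out.2, b1.1, b2.1, b2.2, b3.1, b3.2} {b1.2}
In normal form, the second expression is {out.1} {out.2} {b1.1} {b1.2} {b2.1, b3.2} {b2.2} {b3.1}
They disagree, so not equal.


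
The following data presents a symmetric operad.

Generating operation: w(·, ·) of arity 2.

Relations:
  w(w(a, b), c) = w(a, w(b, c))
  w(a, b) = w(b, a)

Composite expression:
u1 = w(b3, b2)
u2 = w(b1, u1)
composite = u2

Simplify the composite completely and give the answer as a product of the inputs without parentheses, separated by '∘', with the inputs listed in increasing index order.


b1 ∘ b2 ∘ b3

With w associative and commutative, the b-input set is all that matters.
w(b3, b2) unparenthesizes to b3 ∘ b2
w(b1, w(b3, b2)) unparenthesizes to b1 ∘ b3 ∘ b2
sorting the factors by input index: b1 ∘ b2 ∘ b3


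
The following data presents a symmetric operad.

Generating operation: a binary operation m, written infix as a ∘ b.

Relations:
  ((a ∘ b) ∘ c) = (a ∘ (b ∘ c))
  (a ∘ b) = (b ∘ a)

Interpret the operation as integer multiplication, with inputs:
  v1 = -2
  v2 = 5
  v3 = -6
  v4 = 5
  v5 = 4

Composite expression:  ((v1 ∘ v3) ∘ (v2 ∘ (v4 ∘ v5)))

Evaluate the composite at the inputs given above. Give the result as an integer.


1200

(v1 ∘ v3) = 12
(v4 ∘ v5) = 20
(v2 ∘ (v4 ∘ v5)) = 100
((v1 ∘ v3) ∘ (v2 ∘ (v4 ∘ v5))) = 1200


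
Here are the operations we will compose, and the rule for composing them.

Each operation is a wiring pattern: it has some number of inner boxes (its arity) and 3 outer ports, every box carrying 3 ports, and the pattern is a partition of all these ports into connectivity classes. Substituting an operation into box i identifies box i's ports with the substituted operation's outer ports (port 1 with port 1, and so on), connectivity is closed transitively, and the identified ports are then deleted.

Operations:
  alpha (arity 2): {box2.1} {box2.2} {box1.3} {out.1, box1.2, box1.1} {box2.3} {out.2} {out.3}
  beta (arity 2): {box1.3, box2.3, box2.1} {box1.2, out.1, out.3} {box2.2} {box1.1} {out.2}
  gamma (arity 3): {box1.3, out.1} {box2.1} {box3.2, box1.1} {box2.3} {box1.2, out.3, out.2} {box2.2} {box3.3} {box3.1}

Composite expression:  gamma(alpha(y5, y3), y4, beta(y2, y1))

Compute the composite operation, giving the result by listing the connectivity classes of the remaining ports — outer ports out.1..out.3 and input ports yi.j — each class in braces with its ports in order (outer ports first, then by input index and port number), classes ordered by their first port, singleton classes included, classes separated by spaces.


{out.1} {out.2, out.3} {y1.1, y1.3, y2.3} {y1.2} {y2.1} {y2.2} {y3.1} {y3.2} {y3.3} {y4.1} {y4.2} {y4.3} {y5.1, y5.2} {y5.3}

After gluing at gamma, chains via deleted ports link the y-ports.
through alpha, on inputs (y5, y3): {out.1, y5.1, y5.2} {out.2} {out.3} {y3.1} {y3.2} {y3.3} {y5.3} (out.j = stage outer ports)
through beta, on inputs (y2, y1): {out.1, out.3, y2.2} {out.2} {y1.1, y1.3, y2.3} {y1.2} {y2.1} (out.j = stage outer ports)
through gamma, on inputs (y5, y3, y4, y2, y1): {out.1} {out.2, out.3} {y1.1, y1.3, y2.3} {y1.2} {y2.1} {y2.2} {y3.1} {y3.2} {y3.3} {y4.1} {y4.2} {y4.3} {y5.1, y5.2} {y5.3} (out.j = stage outer ports)


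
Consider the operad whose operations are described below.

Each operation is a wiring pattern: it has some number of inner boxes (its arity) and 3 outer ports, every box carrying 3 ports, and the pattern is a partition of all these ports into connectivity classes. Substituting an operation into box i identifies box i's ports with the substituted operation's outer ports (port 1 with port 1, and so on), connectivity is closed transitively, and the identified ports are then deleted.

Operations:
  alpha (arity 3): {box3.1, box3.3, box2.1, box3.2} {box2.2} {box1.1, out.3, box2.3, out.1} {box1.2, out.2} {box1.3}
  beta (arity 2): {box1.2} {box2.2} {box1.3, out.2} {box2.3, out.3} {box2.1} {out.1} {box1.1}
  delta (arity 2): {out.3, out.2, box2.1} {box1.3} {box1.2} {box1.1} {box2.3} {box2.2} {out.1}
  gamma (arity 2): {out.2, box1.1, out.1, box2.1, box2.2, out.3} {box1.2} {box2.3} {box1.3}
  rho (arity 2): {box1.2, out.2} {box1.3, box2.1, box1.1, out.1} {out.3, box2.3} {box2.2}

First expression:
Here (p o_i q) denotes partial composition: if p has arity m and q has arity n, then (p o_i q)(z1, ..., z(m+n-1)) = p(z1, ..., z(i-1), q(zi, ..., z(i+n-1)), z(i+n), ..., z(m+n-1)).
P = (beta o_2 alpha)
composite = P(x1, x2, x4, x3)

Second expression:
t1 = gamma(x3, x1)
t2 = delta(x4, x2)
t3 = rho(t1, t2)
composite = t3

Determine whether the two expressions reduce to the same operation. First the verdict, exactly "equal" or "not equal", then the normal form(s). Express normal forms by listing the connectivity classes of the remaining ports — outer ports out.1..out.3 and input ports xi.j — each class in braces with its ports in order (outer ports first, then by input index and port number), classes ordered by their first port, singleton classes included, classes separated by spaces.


not equal: they reduce to {out.1} {out.2, x1.3} {out.3, x2.1, x4.3} {x1.1} {x1.2} {x2.2} {x2.3} {x3.1, x3.2, x3.3, x4.1} {x4.2} and {out.1, out.2, x1.1, x1.2, x3.1} {out.3, x2.1} {x1.3} {x2.2} {x2.3} {x3.2} {x3.3} {x4.1} {x4.2} {x4.3}

Reducing the first expression gives {out.1} {out.2, x1.3} {out.3, x2.1, x4.3} {x1.1} {x1.2} {x2.2} {x2.3} {x3.1, x3.2, x3.3, x4.1} {x4.2}
Reducing the second expression gives {out.1, out.2, x1.1, x1.2, x3.1} {out.3, x2.1} {x1.3} {x2.2} {x2.3} {x3.2} {x3.3} {x4.1} {x4.2} {x4.3}
The forms do not match — not equal.


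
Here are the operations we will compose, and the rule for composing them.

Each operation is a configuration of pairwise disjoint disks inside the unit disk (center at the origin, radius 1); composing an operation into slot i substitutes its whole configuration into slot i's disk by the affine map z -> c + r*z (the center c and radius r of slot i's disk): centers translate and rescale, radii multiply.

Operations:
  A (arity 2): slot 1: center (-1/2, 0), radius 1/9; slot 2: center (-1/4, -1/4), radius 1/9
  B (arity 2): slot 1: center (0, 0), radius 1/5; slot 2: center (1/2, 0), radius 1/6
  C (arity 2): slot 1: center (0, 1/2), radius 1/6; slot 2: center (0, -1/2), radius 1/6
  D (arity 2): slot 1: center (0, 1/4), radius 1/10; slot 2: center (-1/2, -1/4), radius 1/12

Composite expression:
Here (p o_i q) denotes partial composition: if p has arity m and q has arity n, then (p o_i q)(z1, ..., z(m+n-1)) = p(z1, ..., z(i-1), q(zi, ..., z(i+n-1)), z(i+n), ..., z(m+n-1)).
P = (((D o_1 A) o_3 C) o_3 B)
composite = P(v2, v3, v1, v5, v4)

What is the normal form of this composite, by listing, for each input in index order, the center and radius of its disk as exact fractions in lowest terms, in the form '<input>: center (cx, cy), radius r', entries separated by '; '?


v1: center (-1/2, -5/24), radius 1/360; v2: center (-1/20, 1/4), radius 1/90; v3: center (-1/40, 9/40), radius 1/90; v4: center (-1/2, -7/24), radius 1/72; v5: center (-71/144, -5/24), radius 1/432

Each v-disk chains the slot maps above it in D; radii multiply.
v2 passes through 2 substitutions, ending at center (-1/20, 1/4), radius 1/90
v3 passes through 2 substitutions, ending at center (-1/40, 9/40), radius 1/90
v1 passes through 3 substitutions, ending at center (-1/2, -5/24), radius 1/360
v5 passes through 3 substitutions, ending at center (-71/144, -5/24), radius 1/432
v4 passes through 2 substitutions, ending at center (-1/2, -7/24), radius 1/72


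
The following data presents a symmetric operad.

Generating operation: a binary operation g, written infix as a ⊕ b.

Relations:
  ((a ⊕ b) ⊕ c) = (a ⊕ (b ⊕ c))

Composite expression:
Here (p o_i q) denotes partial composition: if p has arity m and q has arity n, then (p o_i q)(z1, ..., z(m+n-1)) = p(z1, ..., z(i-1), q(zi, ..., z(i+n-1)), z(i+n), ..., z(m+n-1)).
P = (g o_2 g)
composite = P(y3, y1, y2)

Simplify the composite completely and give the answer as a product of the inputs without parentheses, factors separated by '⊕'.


y3 ⊕ y1 ⊕ y2

Every regrouping of g is equal, so read the y-inputs in written order.
(y1 ⊕ y2) reduces to y1 ⊕ y2
(y3 ⊕ (y1 ⊕ y2)) reduces to y3 ⊕ y1 ⊕ y2


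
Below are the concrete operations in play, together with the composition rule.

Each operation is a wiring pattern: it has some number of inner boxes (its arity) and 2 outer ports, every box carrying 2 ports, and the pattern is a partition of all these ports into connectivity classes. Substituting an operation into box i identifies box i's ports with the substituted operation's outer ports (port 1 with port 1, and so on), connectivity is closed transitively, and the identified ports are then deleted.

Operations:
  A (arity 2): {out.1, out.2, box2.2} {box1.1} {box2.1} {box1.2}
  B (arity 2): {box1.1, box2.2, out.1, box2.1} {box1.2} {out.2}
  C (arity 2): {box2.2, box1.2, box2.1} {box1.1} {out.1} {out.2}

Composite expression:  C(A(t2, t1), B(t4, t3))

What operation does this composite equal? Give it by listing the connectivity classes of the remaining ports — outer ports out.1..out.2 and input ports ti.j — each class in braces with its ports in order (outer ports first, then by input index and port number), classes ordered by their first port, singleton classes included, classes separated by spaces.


Two ports join when wires chain via C-identified ports.
stage A: inputs (t2, t1), connectivity {out.1, out.2, t1.2} {t1.1} {t2.1} {t2.2}, out.j its boundary
stage B: inputs (t4, t3), connectivity {out.1, t3.1, t3.2, t4.1} {out.2} {t4.2}, out.j its boundary
stage C: inputs (t2, t1, t4, t3), connectivity {out.1} {out.2} {t1.1} {t1.2, t3.1, t3.2, t4.1} {t2.1} {t2.2} {t4.2}, out.j its boundary

{out.1} {out.2} {t1.1} {t1.2, t3.1, t3.2, t4.1} {t2.1} {t2.2} {t4.2}


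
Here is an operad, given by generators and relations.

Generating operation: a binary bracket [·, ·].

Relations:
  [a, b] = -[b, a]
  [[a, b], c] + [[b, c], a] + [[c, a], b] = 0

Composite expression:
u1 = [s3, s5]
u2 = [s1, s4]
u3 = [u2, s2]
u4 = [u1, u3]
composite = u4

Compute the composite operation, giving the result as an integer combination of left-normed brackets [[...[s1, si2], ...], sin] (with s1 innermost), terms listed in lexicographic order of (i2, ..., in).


In the tensor algebra, words opening s1 carry the s1-anchored form.
Composite bracket: [[s3, s5], [[s1, s4], s2]]
The bracket unfolds into 16 signed words via [a, b] = ab - ba (2^4 = 16).
Collect the words opening with s1:
  s1s4s2s3s5 appears with sign -1, giving the term -[[[[s1, s4], s2], s3], s5]
  s1s4s2s5s3 appears with sign +1, giving the term +[[[[s1, s4], s2], s5], s3]

-[[[[s1, s4], s2], s3], s5] + [[[[s1, s4], s2], s5], s3]


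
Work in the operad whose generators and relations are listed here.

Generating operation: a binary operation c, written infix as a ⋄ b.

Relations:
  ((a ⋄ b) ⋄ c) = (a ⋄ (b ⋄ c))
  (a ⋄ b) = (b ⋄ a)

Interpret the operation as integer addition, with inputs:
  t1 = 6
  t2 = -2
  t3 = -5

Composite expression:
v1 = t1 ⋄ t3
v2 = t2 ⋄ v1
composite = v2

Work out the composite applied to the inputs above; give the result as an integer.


(t1 ⋄ t3) = 1
(t2 ⋄ (t1 ⋄ t3)) = -1

-1


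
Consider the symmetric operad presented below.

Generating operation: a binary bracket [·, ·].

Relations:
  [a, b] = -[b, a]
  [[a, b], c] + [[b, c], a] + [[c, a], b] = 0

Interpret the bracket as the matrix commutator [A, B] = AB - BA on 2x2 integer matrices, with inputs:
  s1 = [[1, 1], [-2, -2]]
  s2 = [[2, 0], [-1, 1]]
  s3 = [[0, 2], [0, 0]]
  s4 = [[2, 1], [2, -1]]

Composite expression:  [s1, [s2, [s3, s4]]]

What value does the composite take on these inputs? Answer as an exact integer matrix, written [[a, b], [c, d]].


[s3, s4] = [[4, -6], [0, -4]]
[s2, [s3, s4]] = [[-6, -6], [-8, 6]]
[s1, [s2, [s3, s4]]] = [[-20, -6], [48, 20]]

[[-20, -6], [48, 20]]


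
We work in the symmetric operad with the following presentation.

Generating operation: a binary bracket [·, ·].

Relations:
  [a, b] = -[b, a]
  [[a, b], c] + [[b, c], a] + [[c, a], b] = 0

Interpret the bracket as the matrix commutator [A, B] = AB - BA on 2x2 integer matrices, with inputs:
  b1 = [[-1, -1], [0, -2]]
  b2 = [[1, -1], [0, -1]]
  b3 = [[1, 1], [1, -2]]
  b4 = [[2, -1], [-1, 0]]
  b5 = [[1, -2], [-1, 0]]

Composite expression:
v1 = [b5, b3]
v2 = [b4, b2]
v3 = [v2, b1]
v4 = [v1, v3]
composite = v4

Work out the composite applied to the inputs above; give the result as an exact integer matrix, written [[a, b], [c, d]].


[b5, b3] = [[-1, 7], [-4, 1]]
[b4, b2] = [[-1, 0], [-2, 1]]
[[b4, b2], b1] = [[-2, 2], [-2, 2]]
[[b5, b3], [[b4, b2], b1]] = [[-6, 24], [12, 6]]

[[-6, 24], [12, 6]]


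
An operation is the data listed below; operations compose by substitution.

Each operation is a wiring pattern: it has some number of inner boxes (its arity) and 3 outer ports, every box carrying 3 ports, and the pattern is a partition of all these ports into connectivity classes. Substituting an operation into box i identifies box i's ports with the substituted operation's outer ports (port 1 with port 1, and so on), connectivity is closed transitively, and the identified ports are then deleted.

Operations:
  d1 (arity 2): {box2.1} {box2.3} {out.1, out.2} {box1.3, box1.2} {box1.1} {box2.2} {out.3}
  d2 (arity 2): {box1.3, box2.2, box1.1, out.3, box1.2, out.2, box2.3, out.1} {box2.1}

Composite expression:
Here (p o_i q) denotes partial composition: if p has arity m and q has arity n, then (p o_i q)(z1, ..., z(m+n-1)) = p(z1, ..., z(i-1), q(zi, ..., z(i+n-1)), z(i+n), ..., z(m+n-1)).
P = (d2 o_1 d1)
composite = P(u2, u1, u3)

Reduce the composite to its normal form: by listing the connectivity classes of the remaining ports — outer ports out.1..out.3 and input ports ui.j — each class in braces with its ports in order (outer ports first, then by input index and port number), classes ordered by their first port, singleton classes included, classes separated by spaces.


Reachability decides: close wires over d2-identified ports.
composing d1 on (u2, u1), with out.j its own outer ports: {out.1, out.2} {out.3} {u1.1} {u1.2} {u1.3} {u2.1} {u2.2, u2.3}
composing d2 on (u2, u1, u3), with out.j its own outer ports: {out.1, out.2, out.3, u3.2, u3.3} {u1.1} {u1.2} {u1.3} {u2.1} {u2.2, u2.3} {u3.1}

{out.1, out.2, out.3, u3.2, u3.3} {u1.1} {u1.2} {u1.3} {u2.1} {u2.2, u2.3} {u3.1}


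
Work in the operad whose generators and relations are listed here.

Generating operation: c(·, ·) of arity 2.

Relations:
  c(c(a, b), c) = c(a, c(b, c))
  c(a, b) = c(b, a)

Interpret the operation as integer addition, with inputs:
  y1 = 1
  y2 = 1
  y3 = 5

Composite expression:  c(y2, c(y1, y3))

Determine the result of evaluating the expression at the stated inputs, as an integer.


7

c(y1, y3) = 6
c(y2, c(y1, y3)) = 7


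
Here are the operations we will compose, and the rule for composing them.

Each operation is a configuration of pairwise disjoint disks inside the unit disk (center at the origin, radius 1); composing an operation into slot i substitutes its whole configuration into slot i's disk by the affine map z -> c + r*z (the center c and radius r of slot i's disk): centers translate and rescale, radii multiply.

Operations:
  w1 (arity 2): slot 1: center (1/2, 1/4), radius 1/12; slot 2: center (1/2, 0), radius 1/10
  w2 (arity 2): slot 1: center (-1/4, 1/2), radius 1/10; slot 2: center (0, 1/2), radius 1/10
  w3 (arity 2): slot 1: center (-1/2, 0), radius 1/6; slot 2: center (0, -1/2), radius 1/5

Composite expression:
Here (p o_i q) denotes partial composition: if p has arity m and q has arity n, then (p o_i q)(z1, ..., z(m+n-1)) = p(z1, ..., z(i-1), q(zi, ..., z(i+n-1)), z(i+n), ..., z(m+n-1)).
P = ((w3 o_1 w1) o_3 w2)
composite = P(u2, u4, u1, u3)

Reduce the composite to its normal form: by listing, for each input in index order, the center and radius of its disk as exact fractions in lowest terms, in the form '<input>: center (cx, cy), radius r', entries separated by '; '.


u1: center (-1/20, -2/5), radius 1/50; u2: center (-5/12, 1/24), radius 1/72; u3: center (0, -2/5), radius 1/50; u4: center (-5/12, 0), radius 1/60

Each u-disk chains the slot maps above it in w3; radii multiply.
tracing u2 down its 2-map path: center (-5/12, 1/24), radius 1/72
tracing u4 down its 2-map path: center (-5/12, 0), radius 1/60
tracing u1 down its 2-map path: center (-1/20, -2/5), radius 1/50
tracing u3 down its 2-map path: center (0, -2/5), radius 1/50


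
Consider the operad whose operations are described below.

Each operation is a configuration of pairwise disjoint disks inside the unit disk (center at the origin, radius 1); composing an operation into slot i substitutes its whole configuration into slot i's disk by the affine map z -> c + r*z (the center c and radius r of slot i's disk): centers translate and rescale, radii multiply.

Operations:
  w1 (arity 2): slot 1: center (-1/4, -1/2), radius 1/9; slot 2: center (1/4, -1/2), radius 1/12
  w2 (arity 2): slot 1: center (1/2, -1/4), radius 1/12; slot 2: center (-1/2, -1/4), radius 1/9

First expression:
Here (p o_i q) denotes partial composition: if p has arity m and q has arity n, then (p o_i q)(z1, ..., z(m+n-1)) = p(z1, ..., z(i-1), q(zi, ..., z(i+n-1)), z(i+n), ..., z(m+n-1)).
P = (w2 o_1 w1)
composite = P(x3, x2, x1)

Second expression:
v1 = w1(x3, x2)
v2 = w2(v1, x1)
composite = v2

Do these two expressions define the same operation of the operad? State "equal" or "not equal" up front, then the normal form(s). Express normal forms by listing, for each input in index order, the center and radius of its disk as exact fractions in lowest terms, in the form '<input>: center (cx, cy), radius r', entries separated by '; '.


equal — both sides give x1: center (-1/2, -1/4), radius 1/9; x2: center (25/48, -7/24), radius 1/144; x3: center (23/48, -7/24), radius 1/108


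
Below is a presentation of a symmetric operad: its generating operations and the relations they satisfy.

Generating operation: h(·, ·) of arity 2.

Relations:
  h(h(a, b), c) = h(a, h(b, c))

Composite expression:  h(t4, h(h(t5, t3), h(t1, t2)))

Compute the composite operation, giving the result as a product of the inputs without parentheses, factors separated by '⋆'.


t4 ⋆ t5 ⋆ t3 ⋆ t1 ⋆ t2

The h-tree's shape is irrelevant; the t-reading-order decides.
h(t5, t3) unparenthesizes to t5 ⋆ t3
h(t1, t2) unparenthesizes to t1 ⋆ t2
h(h(t5, t3), h(t1, t2)) unparenthesizes to t5 ⋆ t3 ⋆ t1 ⋆ t2
h(t4, h(h(t5, t3), h(t1, t2))) unparenthesizes to t4 ⋆ t5 ⋆ t3 ⋆ t1 ⋆ t2


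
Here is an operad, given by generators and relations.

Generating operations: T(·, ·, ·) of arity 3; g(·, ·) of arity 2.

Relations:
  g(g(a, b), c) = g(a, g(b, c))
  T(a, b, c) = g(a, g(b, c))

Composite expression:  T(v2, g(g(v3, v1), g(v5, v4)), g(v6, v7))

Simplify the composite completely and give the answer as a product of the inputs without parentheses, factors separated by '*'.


v2 * v3 * v1 * v5 * v4 * v6 * v7


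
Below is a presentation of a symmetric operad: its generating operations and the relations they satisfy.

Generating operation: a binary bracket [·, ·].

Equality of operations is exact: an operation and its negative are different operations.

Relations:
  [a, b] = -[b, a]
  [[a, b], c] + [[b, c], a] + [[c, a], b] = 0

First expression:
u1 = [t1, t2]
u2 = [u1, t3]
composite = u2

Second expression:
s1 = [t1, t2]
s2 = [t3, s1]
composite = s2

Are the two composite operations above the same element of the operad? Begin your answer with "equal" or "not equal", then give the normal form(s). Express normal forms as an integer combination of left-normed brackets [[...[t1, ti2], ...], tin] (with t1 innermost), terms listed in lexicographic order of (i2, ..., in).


The first composite normalizes to [[t1, t2], t3]
The second composite normalizes to -[[t1, t2], t3]
No match — not equal.

not equal — first [[t1, t2], t3], second -[[t1, t2], t3]


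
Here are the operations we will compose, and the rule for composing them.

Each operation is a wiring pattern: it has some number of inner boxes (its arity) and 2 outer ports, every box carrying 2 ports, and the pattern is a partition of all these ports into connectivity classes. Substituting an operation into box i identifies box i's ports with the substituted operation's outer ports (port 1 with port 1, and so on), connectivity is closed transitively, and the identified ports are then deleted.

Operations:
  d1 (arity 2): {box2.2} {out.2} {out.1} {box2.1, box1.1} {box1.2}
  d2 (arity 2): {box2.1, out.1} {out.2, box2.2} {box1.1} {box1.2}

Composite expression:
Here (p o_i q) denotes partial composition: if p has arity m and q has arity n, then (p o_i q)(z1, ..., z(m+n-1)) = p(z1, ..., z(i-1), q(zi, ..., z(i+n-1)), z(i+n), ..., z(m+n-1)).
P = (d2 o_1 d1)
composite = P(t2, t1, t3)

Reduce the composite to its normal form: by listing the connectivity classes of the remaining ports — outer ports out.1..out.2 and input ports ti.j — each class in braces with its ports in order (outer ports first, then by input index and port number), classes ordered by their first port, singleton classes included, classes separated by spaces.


{out.1, t3.1} {out.2, t3.2} {t1.1, t2.1} {t1.2} {t2.2}


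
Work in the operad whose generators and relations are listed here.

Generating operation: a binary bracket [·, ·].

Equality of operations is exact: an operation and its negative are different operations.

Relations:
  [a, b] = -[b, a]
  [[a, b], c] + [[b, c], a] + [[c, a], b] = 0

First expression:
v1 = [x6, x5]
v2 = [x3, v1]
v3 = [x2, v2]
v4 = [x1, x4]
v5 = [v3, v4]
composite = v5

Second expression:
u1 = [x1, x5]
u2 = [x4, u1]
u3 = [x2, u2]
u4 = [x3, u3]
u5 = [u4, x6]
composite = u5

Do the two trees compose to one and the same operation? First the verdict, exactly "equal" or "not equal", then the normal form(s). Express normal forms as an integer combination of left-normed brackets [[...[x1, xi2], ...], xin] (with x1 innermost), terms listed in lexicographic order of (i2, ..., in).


not equal: they reduce to [[[[[x1, x4], x2], x3], x5], x6] - [[[[[x1, x4], x2], x3], x6], x5] - [[[[[x1, x4], x2], x5], x6], x3] + [[[[[x1, x4], x2], x6], x5], x3] - [[[[[x1, x4], x3], x5], x6], x2] + [[[[[x1, x4], x3], x6], x5], x2] + [[[[[x1, x4], x5], x6], x3], x2] - [[[[[x1, x4], x6], x5], x3], x2] and -[[[[[x1, x5], x4], x2], x3], x6]

Reducing the first expression gives [[[[[x1, x4], x2], x3], x5], x6] - [[[[[x1, x4], x2], x3], x6], x5] - [[[[[x1, x4], x2], x5], x6], x3] + [[[[[x1, x4], x2], x6], x5], x3] - [[[[[x1, x4], x3], x5], x6], x2] + [[[[[x1, x4], x3], x6], x5], x2] + [[[[[x1, x4], x5], x6], x3], x2] - [[[[[x1, x4], x6], x5], x3], x2]
Reducing the second expression gives -[[[[[x1, x5], x4], x2], x3], x6]
No match — not equal.


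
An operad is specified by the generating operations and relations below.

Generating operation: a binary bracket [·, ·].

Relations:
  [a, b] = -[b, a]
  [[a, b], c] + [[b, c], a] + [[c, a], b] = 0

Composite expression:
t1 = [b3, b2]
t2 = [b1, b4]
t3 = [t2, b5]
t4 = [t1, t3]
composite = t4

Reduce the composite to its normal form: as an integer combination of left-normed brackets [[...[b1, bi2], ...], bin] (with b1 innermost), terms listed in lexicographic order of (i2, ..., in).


[[[[b1, b4], b5], b2], b3] - [[[[b1, b4], b5], b3], b2]

Expand each bracket as ab - ba; the b1-initial words give the coefficients.
Composite bracket: [[b3, b2], [[b1, b4], b5]]
The bracket unfolds into 16 signed words via [a, b] = ab - ba (2^4 = 16).
Words beginning with b1 determine it all:
  word b1b4b5b2b3 has sign +1, contributing +[[[[b1, b4], b5], b2], b3]
  word b1b4b5b3b2 has sign -1, contributing -[[[[b1, b4], b5], b3], b2]


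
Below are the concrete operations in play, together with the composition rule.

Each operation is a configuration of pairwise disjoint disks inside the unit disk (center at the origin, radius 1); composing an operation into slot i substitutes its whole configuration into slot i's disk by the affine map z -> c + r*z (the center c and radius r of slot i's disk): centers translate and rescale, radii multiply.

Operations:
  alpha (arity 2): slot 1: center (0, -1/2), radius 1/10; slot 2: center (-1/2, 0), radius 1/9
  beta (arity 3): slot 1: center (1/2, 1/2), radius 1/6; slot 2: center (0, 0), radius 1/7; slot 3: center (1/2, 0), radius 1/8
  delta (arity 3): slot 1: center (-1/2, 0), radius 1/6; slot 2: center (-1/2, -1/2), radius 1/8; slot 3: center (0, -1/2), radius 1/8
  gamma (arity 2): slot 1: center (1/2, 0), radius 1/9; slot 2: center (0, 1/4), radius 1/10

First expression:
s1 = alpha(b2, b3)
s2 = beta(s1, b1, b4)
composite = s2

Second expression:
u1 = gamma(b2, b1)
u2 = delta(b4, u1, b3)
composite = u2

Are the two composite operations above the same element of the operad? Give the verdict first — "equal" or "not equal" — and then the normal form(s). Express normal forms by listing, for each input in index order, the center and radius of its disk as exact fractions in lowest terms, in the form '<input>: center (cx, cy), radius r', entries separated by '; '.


not equal — first b1: center (0, 0), radius 1/7; b2: center (1/2, 5/12), radius 1/60; b3: center (5/12, 1/2), radius 1/54; b4: center (1/2, 0), radius 1/8, second b1: center (-1/2, -15/32), radius 1/80; b2: center (-7/16, -1/2), radius 1/72; b3: center (0, -1/2), radius 1/8; b4: center (-1/2, 0), radius 1/6

The first expression, normalized: b1: center (0, 0), radius 1/7; b2: center (1/2, 5/12), radius 1/60; b3: center (5/12, 1/2), radius 1/54; b4: center (1/2, 0), radius 1/8
The second expression, normalized: b1: center (-1/2, -15/32), radius 1/80; b2: center (-7/16, -1/2), radius 1/72; b3: center (0, -1/2), radius 1/8; b4: center (-1/2, 0), radius 1/6
Different reductions; not equal.


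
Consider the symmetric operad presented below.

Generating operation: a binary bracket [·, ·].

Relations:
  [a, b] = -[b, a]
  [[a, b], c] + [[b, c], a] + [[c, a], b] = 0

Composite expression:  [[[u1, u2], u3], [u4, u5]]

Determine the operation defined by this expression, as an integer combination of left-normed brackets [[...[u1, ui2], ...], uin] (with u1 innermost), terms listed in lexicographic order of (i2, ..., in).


[[[[u1, u2], u3], u4], u5] - [[[[u1, u2], u3], u5], u4]

Skip Jacobi rewriting: expand, keep u1-initial words, read off terms.
Composite bracket: [[[u1, u2], u3], [u4, u5]]
Under [a, b] = ab - ba we get 16 signed associative words (2^4 = 16).
Collect the words opening with u1:
  u1u2u3u4u5 appears with sign +1, giving the term +[[[[u1, u2], u3], u4], u5]
  u1u2u3u5u4 appears with sign -1, giving the term -[[[[u1, u2], u3], u5], u4]


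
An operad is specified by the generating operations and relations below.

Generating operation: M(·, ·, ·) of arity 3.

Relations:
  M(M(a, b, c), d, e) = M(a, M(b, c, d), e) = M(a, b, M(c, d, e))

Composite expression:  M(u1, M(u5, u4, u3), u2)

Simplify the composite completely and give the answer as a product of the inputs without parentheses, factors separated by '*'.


u1 * u5 * u4 * u3 * u2


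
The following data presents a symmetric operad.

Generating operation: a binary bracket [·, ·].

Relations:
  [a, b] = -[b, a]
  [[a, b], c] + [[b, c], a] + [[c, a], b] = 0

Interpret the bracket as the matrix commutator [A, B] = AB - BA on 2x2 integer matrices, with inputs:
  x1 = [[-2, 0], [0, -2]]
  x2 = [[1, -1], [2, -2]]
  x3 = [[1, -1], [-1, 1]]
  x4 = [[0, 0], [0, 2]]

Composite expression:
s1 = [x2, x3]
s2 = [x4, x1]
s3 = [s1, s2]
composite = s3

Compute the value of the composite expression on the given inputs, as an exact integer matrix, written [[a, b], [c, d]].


[x2, x3] = [[3, -3], [3, -3]]
[x4, x1] = [[0, 0], [0, 0]]
[[x2, x3], [x4, x1]] = [[0, 0], [0, 0]]

[[0, 0], [0, 0]]


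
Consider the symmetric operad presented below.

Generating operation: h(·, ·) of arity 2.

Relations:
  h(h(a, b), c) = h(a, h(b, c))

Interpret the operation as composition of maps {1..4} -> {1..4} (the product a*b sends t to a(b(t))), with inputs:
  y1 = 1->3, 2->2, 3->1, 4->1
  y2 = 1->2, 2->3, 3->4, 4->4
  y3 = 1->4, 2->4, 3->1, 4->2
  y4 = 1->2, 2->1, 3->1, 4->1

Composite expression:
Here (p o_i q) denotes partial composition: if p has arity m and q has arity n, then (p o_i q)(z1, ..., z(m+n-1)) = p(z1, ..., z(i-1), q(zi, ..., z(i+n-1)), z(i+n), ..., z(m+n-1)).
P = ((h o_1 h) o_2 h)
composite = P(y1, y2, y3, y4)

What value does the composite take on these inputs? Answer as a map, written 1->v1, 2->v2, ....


1->1, 2->1, 3->1, 4->1

h(y2, y3) = 1->4, 2->4, 3->2, 4->3
h(y1, h(y2, y3)) = 1->1, 2->1, 3->2, 4->1
h(h(y1, h(y2, y3)), y4) = 1->1, 2->1, 3->1, 4->1


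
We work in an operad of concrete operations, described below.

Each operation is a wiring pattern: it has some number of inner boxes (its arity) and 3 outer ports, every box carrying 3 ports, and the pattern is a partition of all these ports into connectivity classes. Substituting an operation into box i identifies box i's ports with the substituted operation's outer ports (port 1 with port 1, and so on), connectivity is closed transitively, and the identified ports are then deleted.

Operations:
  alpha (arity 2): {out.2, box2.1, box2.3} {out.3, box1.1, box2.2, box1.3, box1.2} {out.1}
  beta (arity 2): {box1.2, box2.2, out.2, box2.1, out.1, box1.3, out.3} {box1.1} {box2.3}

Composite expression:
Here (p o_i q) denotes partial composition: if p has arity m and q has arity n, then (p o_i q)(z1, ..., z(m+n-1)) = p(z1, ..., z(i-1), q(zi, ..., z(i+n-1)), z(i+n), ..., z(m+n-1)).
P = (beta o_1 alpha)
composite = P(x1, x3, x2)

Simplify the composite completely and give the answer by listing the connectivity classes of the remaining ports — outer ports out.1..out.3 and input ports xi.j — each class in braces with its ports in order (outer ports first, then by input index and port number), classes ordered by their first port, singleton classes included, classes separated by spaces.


{out.1, out.2, out.3, x1.1, x1.2, x1.3, x2.1, x2.2, x3.1, x3.2, x3.3} {x2.3}

Substituting into beta glues patterns; closure does the rest.
alpha over (x1, x3) gives {out.1} {out.2, x3.1, x3.3} {out.3, x1.1, x1.2, x1.3, x3.2}, out.j being that stage's outer ports
beta over (x1, x3, x2) gives {out.1, out.2, out.3, x1.1, x1.2, x1.3, x2.1, x2.2, x3.1, x3.2, x3.3} {x2.3}, out.j being that stage's outer ports


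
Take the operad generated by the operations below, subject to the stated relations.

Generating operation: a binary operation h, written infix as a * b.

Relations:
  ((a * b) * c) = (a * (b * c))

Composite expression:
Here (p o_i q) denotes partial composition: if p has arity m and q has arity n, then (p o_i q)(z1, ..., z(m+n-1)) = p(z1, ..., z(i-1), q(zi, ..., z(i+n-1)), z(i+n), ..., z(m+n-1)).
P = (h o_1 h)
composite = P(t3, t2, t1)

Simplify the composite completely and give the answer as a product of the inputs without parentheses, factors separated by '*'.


Every regrouping of h is equal, so read the t-inputs in written order.
(t3 * t2) linearizes to t3 * t2
((t3 * t2) * t1) linearizes to t3 * t2 * t1

t3 * t2 * t1


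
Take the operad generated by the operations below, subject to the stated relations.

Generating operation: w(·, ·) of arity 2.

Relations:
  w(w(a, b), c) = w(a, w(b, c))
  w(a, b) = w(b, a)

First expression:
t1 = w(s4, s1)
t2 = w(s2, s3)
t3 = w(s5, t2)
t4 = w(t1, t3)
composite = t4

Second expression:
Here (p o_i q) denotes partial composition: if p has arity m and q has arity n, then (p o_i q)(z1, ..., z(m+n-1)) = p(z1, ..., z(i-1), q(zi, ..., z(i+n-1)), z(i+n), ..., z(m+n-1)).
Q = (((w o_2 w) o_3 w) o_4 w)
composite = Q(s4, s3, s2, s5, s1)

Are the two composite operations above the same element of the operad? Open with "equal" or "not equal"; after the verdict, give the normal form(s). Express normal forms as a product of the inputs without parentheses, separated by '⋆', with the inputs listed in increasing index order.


Reducing the first expression gives s1 ⋆ s2 ⋆ s3 ⋆ s4 ⋆ s5
Reducing the second expression gives s1 ⋆ s2 ⋆ s3 ⋆ s4 ⋆ s5
One common form — equal.

equal; both compose to s1 ⋆ s2 ⋆ s3 ⋆ s4 ⋆ s5


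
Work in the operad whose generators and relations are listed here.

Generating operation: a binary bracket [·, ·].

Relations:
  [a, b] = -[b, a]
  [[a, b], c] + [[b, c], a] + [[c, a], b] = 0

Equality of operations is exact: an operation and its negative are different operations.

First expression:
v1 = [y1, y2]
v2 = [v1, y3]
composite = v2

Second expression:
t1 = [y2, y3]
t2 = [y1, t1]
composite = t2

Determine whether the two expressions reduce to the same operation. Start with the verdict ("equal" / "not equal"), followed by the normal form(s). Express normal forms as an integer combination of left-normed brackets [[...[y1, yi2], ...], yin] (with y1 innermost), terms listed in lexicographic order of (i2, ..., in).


Normal form of the first expression: [[y1, y2], y3]
Normal form of the second expression: [[y1, y2], y3] - [[y1, y3], y2]
Distinct normal forms: not equal.

not equal; first: [[y1, y2], y3]; second: [[y1, y2], y3] - [[y1, y3], y2]
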